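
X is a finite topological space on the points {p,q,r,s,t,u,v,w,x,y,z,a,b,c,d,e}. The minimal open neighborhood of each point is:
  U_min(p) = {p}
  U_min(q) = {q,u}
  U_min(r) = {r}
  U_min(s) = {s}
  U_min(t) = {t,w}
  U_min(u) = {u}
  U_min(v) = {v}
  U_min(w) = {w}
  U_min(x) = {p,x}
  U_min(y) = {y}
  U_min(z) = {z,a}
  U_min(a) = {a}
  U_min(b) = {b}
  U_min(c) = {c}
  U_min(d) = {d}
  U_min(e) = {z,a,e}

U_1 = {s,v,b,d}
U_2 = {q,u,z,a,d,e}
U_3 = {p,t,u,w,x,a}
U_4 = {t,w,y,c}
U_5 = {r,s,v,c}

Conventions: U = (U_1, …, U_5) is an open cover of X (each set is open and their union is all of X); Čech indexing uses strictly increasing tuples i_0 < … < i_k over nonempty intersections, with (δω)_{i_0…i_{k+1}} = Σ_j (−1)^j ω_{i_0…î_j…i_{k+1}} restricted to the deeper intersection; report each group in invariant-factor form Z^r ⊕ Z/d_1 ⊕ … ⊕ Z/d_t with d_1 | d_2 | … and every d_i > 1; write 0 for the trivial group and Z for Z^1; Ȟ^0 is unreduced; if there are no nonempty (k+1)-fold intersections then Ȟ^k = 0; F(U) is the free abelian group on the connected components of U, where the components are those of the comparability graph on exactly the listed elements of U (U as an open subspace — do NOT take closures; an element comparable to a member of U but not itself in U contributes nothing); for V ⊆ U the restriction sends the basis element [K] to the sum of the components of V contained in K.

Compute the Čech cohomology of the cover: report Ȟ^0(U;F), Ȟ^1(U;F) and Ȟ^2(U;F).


Ȟ^0(U;F) ≅ Z^11, Ȟ^1(U;F) ≅ 0 and Ȟ^2(U;F) ≅ 0

nerve of the cover:
  U12={d} U15={s,v} U23={u,a} U34={t,w} U45={c}
components per intersection:
  U1: {s} {v} {b} {d}
  U2: {q,u} {z,a,e} {d}
  U3: {p,x} {t,w} {u} {a}
  U4: {t,w} {y} {c}
  U5: {r} {s} {v} {c}
  U12: {d}
  U15: {s} {v}
  U23: {u} {a}
  U34: {t,w}
  U45: {c}
C dims 18,7; δ0: rk 7, SNF 1^7
Ȟ^0 = (18 − 7) − 0 = 11, so Ȟ^0 ≅ Z^11
Ȟ^1 = (7 − 0) − 7 = 0, so Ȟ^1 ≅ 0
Ȟ^2 = (0 − 0) − 0 = 0, so Ȟ^2 ≅ 0


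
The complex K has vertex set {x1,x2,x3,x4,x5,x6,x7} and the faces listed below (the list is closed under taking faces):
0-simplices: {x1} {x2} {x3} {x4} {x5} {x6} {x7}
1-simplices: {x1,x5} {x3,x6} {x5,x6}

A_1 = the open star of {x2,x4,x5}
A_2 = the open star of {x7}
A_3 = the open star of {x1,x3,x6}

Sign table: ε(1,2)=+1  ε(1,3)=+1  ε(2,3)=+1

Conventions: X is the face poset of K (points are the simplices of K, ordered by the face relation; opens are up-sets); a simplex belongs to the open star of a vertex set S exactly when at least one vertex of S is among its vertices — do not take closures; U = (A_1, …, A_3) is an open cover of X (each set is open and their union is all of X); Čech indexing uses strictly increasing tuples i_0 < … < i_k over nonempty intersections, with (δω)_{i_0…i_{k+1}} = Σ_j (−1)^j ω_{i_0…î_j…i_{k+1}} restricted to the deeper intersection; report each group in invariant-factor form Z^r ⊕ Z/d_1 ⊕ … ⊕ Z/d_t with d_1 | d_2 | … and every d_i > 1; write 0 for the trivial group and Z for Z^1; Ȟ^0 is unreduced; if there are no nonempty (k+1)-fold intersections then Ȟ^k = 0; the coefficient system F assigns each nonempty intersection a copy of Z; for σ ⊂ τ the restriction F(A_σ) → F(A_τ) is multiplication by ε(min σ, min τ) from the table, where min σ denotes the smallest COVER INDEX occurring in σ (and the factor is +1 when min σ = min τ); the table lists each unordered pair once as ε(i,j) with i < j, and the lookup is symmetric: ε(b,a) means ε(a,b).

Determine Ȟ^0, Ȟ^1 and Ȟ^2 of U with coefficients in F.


Ȟ^0(U;F) ≅ Z^2, Ȟ^1(U;F) ≅ 0, Ȟ^2(U;F) ≅ 0

cover nerve:
  A1={{x2},{x4},{x5},{x1,x5},{x5,x6}} A2={{x7}} A3={{x1},{x3},{x6},{x1,x5},{x3,x6},{x5,x6}}
  A13={{x1,x5},{x5,x6}}
C dims 3,1; δ0: rk 1, SNF 1^1
Ȟ^0: (3−1)−0=2 ⇒ Z^2
Ȟ^1: (1−0)−1=0 ⇒ 0
Ȟ^2: (0−0)−0=0 ⇒ 0


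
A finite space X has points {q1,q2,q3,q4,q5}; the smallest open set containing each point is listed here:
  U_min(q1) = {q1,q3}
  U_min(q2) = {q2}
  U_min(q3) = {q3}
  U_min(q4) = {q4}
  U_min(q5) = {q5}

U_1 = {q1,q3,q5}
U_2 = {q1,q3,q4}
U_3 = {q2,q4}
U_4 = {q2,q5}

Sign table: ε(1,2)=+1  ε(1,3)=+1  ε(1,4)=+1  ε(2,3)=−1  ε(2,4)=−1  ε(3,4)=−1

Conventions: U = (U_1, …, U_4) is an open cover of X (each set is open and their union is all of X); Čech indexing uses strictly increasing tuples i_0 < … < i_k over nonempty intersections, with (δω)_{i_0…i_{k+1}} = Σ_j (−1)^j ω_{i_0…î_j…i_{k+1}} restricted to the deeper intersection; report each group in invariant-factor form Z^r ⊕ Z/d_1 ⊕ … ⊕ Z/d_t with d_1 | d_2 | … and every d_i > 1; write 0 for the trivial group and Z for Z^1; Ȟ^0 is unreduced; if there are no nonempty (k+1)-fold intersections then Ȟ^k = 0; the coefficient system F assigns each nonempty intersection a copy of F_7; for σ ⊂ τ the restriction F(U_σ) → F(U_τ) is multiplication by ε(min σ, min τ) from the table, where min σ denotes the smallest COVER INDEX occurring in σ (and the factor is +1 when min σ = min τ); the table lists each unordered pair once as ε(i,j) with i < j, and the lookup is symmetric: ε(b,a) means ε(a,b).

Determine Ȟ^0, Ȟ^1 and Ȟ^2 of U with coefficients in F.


nonempty overlaps:
  U12={q1,q3} U14={q5} U23={q4} U34={q2}
C dims 4,4; δ0: rk_F7 3
degree 0: 4−3−0 = 1 → Ȟ^0 ≅ Z/7
degree 1: 4−0−3 = 1 → Ȟ^1 ≅ Z/7
degree 2: 0−0−0 = 0 → Ȟ^2 ≅ 0

Ȟ^0 ≅ Z/7; Ȟ^1 ≅ Z/7; Ȟ^2 ≅ 0


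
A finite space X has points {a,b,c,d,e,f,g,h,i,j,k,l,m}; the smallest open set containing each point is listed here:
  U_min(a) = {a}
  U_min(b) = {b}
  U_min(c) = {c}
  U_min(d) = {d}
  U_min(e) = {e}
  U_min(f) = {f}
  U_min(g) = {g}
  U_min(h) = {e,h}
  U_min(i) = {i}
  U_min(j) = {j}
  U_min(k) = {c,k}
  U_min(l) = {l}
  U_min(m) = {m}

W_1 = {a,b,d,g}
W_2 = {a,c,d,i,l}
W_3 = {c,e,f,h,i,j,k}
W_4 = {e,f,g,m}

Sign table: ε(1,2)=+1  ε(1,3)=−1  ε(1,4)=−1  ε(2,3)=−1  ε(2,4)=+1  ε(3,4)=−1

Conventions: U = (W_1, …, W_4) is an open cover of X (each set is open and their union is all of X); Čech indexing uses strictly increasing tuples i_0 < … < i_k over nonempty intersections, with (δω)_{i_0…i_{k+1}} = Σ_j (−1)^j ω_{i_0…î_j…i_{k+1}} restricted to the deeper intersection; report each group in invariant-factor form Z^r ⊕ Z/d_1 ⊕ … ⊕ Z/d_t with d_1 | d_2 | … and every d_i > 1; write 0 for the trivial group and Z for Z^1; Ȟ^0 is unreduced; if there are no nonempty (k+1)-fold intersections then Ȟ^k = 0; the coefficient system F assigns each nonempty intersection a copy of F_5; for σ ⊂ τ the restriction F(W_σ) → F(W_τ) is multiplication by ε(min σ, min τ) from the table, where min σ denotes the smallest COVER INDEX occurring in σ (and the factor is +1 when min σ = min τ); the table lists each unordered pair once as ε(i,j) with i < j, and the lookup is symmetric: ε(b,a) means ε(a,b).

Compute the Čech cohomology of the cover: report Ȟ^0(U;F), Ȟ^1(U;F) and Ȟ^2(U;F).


nonempty intersections:
  W12={a,d} W14={g} W23={c,i} W34={e,f}
C dims 4,4; δ0: rk_F5 4
Ȟ^0: (4−4)−0=0 ⇒ 0
Ȟ^1: (4−0)−4=0 ⇒ 0
Ȟ^2: (0−0)−0=0 ⇒ 0

Ȟ^0 = 0, Ȟ^1 = 0 and Ȟ^2 = 0


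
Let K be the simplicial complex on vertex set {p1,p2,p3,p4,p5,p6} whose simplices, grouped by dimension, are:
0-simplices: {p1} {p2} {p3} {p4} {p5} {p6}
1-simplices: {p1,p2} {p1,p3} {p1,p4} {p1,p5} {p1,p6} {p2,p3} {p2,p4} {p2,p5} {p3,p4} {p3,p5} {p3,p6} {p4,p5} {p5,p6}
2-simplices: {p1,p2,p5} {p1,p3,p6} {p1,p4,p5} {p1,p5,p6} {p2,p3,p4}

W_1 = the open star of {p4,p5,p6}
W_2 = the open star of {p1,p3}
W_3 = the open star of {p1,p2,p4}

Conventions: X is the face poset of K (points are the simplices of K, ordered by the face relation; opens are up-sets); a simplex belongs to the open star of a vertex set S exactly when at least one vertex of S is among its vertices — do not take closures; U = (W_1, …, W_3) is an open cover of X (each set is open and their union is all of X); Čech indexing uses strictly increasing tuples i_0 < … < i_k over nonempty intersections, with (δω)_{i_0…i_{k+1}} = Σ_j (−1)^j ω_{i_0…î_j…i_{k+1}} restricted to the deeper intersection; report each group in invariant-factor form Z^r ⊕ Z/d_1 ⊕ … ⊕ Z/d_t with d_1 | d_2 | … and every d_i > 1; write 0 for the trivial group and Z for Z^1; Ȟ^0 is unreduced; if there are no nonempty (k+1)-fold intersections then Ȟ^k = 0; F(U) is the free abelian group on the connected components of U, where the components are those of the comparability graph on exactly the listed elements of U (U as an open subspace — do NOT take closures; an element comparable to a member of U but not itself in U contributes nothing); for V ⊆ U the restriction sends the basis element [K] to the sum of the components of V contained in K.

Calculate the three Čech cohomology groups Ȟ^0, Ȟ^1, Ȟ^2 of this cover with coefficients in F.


Ȟ^0(U;F) ≅ Z,  Ȟ^1(U;F) ≅ Z^2,  Ȟ^2(U;F) ≅ 0

nerve simplices:
  W1={{p4},{p5},{p6},{p1,p4},{p1,p5},{p1,p6},{p2,p4},{p2,p5},{p3,p4},{p3,p5},{p3,p6},{p4,p5},{p5,p6},{p1,p2,p5},{p1,p3,p6},{p1,p4,p5},{p1,p5,p6},{p2,p3,p4}} W2={{p1},{p3},{p1,p2},{p1,p3},{p1,p4},{p1,p5},{p1,p6},{p2,p3},{p3,p4},{p3,p5},{p3,p6},{p1,p2,p5},{p1,p3,p6},{p1,p4,p5},{p1,p5,p6},{p2,p3,p4}} W3={{p1},{p2},{p4},{p1,p2},{p1,p3},{p1,p4},{p1,p5},{p1,p6},{p2,p3},{p2,p4},{p2,p5},{p3,p4},{p4,p5},{p1,p2,p5},{p1,p3,p6},{p1,p4,p5},{p1,p5,p6},{p2,p3,p4}}
  W12={{p1,p4},{p1,p5},{p1,p6},{p3,p4},{p3,p5},{p3,p6},{p1,p2,p5},{p1,p3,p6},{p1,p4,p5},{p1,p5,p6},{p2,p3,p4}} W13={{p4},{p1,p4},{p1,p5},{p1,p6},{p2,p4},{p2,p5},{p3,p4},{p4,p5},{p1,p2,p5},{p1,p3,p6},{p1,p4,p5},{p1,p5,p6},{p2,p3,p4}} W23={{p1},{p1,p2},{p1,p3},{p1,p4},{p1,p5},{p1,p6},{p2,p3},{p3,p4},{p1,p2,p5},{p1,p3,p6},{p1,p4,p5},{p1,p5,p6},{p2,p3,p4}}
  W123={{p1,p4},{p1,p5},{p1,p6},{p3,p4},{p1,p2,p5},{p1,p3,p6},{p1,p4,p5},{p1,p5,p6},{p2,p3,p4}}
components per intersection:
  W1: {{p4},{p5},{p6},{p1,p4},{p1,p5},{p1,p6},{p2,p4},{p2,p5},{p3,p4},{p3,p5},{p3,p6},{p4,p5},{p5,p6},{p1,p2,p5},{p1,p3,p6},{p1,p4,p5},{p1,p5,p6},{p2,p3,p4}}
  W2: {{p1},{p3},{p1,p2},{p1,p3},{p1,p4},{p1,p5},{p1,p6},{p2,p3},{p3,p4},{p3,p5},{p3,p6},{p1,p2,p5},{p1,p3,p6},{p1,p4,p5},{p1,p5,p6},{p2,p3,p4}}
  W3: {{p1},{p2},{p4},{p1,p2},{p1,p3},{p1,p4},{p1,p5},{p1,p6},{p2,p3},{p2,p4},{p2,p5},{p3,p4},{p4,p5},{p1,p2,p5},{p1,p3,p6},{p1,p4,p5},{p1,p5,p6},{p2,p3,p4}}
  W12: {{p1,p4},{p1,p5},{p1,p6},{p3,p6},{p1,p2,p5},{p1,p3,p6},{p1,p4,p5},{p1,p5,p6}} {{p3,p4},{p2,p3,p4}} {{p3,p5}}
  W13: {{p4},{p1,p4},{p1,p5},{p1,p6},{p2,p4},{p2,p5},{p3,p4},{p4,p5},{p1,p2,p5},{p1,p3,p6},{p1,p4,p5},{p1,p5,p6},{p2,p3,p4}}
  W23: {{p1},{p1,p2},{p1,p3},{p1,p4},{p1,p5},{p1,p6},{p1,p2,p5},{p1,p3,p6},{p1,p4,p5},{p1,p5,p6}} {{p2,p3},{p3,p4},{p2,p3,p4}}
  W123: {{p1,p4},{p1,p5},{p1,p6},{p1,p2,p5},{p1,p3,p6},{p1,p4,p5},{p1,p5,p6}} {{p3,p4},{p2,p3,p4}}
C dims 3,6,2; δ0: rk 2, SNF 1^2; δ1: rk 2, SNF 1^2
degree 0: 3−2−0 = 1 → Ȟ^0 ≅ Z
degree 1: 6−2−2 = 2 → Ȟ^1 ≅ Z^2
degree 2: 2−0−2 = 0 → Ȟ^2 ≅ 0


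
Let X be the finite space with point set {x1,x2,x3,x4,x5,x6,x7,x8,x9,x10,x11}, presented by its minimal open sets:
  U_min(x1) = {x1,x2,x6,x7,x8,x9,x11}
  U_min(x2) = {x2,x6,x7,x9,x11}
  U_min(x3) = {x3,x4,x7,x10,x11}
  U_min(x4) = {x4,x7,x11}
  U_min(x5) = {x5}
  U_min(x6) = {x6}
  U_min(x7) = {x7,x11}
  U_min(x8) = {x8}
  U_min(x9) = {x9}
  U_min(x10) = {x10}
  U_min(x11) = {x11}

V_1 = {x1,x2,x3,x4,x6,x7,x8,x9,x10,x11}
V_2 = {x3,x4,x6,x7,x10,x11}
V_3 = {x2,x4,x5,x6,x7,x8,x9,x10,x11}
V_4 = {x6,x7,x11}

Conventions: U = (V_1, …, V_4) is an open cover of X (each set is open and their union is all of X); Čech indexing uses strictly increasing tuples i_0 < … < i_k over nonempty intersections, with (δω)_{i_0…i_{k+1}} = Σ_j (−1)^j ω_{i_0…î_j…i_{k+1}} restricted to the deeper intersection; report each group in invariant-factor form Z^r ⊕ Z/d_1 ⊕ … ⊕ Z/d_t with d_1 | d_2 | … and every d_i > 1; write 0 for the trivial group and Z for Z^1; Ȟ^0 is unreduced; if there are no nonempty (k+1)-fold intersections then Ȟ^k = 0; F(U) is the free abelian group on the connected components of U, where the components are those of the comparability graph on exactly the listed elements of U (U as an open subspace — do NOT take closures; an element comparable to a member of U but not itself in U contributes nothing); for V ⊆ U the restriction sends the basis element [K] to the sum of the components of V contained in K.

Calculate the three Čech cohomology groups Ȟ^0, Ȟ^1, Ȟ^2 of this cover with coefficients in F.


Ȟ^0 ≅ Z^2, Ȟ^1 ≅ 0, Ȟ^2 ≅ 0

nonempty intersections:
  V12={x3,x4,x6,x7,x10,x11} V13={x2,x4,x6,x7,x8,x9,x10,x11} V14={x6,x7,x11} V23={x4,x6,x7,x10,x11} V24={x6,x7,x11} V34={x6,x7,x11}
  V123={x4,x6,x7,x10,x11} V124={x6,x7,x11} V134={x6,x7,x11} V234={x6,x7,x11}
  V1234={x6,x7,x11}
components per intersection:
  V1: {x1,x2,x3,x4,x6,x7,x8,x9,x10,x11}
  V2: {x3,x4,x7,x10,x11} {x6}
  V3: {x2,x4,x6,x7,x9,x11} {x5} {x8} {x10}
  V4: {x6} {x7,x11}
  V12: {x3,x4,x7,x10,x11} {x6}
  V13: {x2,x4,x6,x7,x9,x11} {x8} {x10}
  V14: {x6} {x7,x11}
  V23: {x4,x7,x11} {x6} {x10}
  V24: {x6} {x7,x11}
  V34: {x6} {x7,x11}
  V123: {x4,x7,x11} {x6} {x10}
  V124: {x6} {x7,x11}
  V134: {x6} {x7,x11}
  V234: {x6} {x7,x11}
  V1234: {x6} {x7,x11}
C dims 9,14,9,2; δ0: rk 7, SNF 1^7; δ1: rk 7, SNF 1^7; δ2: rk 2, SNF 1^2
Ȟ^0: (9−7)−0=2 ⇒ Z^2
Ȟ^1: (14−7)−7=0 ⇒ 0
Ȟ^2: (9−2)−7=0 ⇒ 0


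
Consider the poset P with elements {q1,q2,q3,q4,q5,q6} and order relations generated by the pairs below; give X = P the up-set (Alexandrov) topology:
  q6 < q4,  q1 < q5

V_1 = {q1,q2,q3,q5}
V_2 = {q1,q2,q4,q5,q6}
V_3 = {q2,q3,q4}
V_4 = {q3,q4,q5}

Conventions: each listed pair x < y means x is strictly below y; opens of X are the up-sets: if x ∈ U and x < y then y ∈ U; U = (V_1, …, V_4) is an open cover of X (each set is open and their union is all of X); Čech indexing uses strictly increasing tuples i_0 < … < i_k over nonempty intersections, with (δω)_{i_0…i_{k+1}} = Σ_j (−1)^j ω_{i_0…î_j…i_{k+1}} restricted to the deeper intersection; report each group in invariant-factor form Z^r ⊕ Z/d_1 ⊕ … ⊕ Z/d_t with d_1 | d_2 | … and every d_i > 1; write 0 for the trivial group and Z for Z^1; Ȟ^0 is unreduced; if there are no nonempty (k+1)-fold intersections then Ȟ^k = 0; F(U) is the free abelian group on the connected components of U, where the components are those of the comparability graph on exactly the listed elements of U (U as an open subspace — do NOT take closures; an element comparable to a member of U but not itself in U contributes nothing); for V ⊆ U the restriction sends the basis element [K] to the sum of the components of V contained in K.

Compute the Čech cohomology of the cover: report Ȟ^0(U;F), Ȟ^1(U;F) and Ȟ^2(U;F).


nerve simplices:
  V12={q1,q2,q5} V13={q2,q3} V14={q3,q5} V23={q2,q4} V24={q4,q5} V34={q3,q4}
  V123={q2} V124={q5} V134={q3} V234={q4}
components per intersection:
  V1: {q1,q5} {q2} {q3}
  V2: {q1,q5} {q2} {q4,q6}
  V3: {q2} {q3} {q4}
  V4: {q3} {q4} {q5}
  V12: {q1,q5} {q2}
  V13: {q2} {q3}
  V14: {q3} {q5}
  V23: {q2} {q4}
  V24: {q4} {q5}
  V34: {q3} {q4}
  V123: {q2}
  V124: {q5}
  V134: {q3}
  V234: {q4}
C dims 12,12,4; δ0: rk 8, SNF 1^8; δ1: rk 4, SNF 1^4
degree 0: 12−8−0 = 4 → Ȟ^0 ≅ Z^4
degree 1: 12−4−8 = 0 → Ȟ^1 ≅ 0
degree 2: 4−0−4 = 0 → Ȟ^2 ≅ 0

Ȟ^0 = Z^4, Ȟ^1 = 0, Ȟ^2 = 0


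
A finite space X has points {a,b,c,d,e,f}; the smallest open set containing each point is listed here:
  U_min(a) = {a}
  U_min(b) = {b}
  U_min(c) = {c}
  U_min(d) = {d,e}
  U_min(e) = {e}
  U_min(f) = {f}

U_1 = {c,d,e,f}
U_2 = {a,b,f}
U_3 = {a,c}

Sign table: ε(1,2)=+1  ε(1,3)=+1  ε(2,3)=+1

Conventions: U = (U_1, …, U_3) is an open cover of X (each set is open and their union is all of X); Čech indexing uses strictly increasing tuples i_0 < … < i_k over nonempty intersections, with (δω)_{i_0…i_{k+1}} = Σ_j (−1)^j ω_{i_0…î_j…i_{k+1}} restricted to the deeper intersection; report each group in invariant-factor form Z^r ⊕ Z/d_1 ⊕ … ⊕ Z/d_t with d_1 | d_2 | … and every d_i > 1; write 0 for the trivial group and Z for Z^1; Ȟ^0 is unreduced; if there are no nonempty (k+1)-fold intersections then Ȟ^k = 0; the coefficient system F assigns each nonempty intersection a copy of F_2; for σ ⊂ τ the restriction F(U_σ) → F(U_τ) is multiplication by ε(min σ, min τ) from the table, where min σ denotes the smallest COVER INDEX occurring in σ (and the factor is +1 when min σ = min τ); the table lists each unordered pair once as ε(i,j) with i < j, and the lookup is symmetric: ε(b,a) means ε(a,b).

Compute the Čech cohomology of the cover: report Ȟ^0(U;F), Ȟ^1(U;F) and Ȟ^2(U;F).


Ȟ^0 ≅ Z/2, Ȟ^1 ≅ Z/2 and Ȟ^2 ≅ 0

intersection data:
  U12={f} U13={c} U23={a}
C dims 3,3; δ0: rk_F2 2
Ȟ^0 = (3 − 2) − 0 = 1, so Ȟ^0 ≅ Z/2
Ȟ^1 = (3 − 0) − 2 = 1, so Ȟ^1 ≅ Z/2
Ȟ^2 = (0 − 0) − 0 = 0, so Ȟ^2 ≅ 0


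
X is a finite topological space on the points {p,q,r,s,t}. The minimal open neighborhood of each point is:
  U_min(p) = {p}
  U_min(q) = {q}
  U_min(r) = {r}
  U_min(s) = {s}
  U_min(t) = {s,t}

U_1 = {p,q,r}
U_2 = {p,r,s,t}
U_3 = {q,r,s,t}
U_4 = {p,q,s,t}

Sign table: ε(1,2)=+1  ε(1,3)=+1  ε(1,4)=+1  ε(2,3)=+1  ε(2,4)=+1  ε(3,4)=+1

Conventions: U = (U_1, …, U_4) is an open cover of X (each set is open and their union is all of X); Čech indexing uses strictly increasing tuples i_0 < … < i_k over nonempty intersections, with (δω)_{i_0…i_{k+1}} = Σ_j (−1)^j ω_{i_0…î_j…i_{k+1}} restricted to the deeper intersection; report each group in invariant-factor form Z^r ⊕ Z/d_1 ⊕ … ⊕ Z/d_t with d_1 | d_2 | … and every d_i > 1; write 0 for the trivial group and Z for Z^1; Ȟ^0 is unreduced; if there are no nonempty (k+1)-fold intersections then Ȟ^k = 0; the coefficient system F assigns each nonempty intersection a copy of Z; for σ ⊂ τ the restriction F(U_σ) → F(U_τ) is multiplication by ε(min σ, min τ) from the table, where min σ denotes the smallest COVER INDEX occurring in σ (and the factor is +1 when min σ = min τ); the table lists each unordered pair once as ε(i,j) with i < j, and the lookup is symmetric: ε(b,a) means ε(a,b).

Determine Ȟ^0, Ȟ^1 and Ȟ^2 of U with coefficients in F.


Ȟ^0 = Z, Ȟ^1 = 0 and Ȟ^2 = Z

nerve of the cover:
  U12={p,r} U13={q,r} U14={p,q} U23={r,s,t} U24={p,s,t} U34={q,s,t}
  U123={r} U124={p} U134={q} U234={s,t}
C dims 4,6,4; δ0: rk 3, SNF 1^3; δ1: rk 3, SNF 1^3
Ȟ^0 = (4 − 3) − 0 = 1, so Ȟ^0 ≅ Z
Ȟ^1 = (6 − 3) − 3 = 0, so Ȟ^1 ≅ 0
Ȟ^2 = (4 − 0) − 3 = 1, so Ȟ^2 ≅ Z


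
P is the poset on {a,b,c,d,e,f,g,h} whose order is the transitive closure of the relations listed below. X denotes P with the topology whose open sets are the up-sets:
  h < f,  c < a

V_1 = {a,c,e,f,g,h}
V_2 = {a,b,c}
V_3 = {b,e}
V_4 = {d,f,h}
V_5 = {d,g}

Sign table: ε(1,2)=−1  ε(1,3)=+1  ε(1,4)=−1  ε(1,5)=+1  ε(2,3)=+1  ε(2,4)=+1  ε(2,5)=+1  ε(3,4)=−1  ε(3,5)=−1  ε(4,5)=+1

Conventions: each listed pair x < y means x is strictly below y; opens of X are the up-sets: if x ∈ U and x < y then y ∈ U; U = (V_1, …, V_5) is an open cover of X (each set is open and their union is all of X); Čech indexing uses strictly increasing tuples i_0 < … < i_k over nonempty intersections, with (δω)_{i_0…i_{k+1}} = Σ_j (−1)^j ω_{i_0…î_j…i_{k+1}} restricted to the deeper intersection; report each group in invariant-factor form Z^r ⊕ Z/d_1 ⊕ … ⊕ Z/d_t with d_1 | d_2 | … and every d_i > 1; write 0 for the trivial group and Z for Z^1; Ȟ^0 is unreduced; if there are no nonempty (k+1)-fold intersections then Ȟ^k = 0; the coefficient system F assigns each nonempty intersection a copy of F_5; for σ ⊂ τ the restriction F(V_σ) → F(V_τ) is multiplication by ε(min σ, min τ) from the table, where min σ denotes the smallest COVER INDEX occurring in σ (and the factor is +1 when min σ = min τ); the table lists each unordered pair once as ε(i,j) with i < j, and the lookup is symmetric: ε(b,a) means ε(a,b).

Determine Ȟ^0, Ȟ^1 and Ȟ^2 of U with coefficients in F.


Ȟ^0 = 0, Ȟ^1 = Z/5 and Ȟ^2 = 0

cover nerve:
  V12={a,c} V13={e} V14={f,h} V15={g} V23={b} V45={d}
C dims 5,6; δ0: rk_F5 5
Ȟ^0: (5−5)−0=0 ⇒ 0
Ȟ^1: (6−0)−5=1 ⇒ Z/5
Ȟ^2: (0−0)−0=0 ⇒ 0


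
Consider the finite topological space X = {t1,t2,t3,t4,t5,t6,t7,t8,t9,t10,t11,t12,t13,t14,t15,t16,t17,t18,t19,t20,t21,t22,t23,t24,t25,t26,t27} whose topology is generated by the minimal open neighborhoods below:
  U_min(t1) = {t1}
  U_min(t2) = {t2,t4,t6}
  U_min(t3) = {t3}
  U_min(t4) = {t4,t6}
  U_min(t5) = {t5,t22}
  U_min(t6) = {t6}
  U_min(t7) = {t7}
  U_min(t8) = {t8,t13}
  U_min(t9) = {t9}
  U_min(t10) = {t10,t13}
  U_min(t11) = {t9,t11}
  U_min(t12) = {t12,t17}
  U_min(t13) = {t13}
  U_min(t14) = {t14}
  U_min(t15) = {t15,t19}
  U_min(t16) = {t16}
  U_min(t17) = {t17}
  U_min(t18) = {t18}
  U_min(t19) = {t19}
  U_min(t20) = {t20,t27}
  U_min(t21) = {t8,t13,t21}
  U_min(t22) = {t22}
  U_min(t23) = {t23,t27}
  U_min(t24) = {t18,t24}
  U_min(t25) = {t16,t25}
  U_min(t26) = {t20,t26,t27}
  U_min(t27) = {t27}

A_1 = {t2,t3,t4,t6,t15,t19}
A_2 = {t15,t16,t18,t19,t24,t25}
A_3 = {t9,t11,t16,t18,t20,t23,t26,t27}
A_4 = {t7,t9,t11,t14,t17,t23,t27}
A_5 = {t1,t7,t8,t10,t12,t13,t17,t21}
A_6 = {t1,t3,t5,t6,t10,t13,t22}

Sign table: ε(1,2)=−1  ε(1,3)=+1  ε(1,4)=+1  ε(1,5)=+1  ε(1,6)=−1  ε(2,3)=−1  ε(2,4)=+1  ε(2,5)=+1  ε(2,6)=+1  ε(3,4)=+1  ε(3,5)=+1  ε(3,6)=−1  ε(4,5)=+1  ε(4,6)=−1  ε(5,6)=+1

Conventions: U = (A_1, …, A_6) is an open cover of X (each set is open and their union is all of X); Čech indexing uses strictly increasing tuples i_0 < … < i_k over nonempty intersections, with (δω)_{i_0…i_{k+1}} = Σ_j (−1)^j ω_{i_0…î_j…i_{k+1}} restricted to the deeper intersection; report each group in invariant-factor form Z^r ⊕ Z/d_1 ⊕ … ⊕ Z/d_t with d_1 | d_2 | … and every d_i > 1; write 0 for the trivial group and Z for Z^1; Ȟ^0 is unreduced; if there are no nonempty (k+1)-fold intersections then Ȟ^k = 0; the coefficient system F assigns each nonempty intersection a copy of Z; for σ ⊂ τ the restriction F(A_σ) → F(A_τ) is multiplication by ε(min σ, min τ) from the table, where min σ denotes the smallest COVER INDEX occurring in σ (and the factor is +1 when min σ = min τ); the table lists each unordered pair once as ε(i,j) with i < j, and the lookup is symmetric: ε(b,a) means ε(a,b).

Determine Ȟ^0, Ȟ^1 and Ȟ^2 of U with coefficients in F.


Ȟ^0 ≅ 0; Ȟ^1 ≅ Z/2; Ȟ^2 ≅ 0

nerve simplices:
  A12={t15,t19} A16={t3,t6} A23={t16,t18} A34={t9,t11,t23,t27} A45={t7,t17} A56={t1,t10,t13}
C dims 6,6; δ0: rk 6, SNF 1^5·2
degree 0: 6−6−0 = 0 → Ȟ^0 ≅ 0
degree 1: 6−0−6 = 0 plus torsion [2] → Ȟ^1 ≅ Z/2
degree 2: 0−0−0 = 0 → Ȟ^2 ≅ 0


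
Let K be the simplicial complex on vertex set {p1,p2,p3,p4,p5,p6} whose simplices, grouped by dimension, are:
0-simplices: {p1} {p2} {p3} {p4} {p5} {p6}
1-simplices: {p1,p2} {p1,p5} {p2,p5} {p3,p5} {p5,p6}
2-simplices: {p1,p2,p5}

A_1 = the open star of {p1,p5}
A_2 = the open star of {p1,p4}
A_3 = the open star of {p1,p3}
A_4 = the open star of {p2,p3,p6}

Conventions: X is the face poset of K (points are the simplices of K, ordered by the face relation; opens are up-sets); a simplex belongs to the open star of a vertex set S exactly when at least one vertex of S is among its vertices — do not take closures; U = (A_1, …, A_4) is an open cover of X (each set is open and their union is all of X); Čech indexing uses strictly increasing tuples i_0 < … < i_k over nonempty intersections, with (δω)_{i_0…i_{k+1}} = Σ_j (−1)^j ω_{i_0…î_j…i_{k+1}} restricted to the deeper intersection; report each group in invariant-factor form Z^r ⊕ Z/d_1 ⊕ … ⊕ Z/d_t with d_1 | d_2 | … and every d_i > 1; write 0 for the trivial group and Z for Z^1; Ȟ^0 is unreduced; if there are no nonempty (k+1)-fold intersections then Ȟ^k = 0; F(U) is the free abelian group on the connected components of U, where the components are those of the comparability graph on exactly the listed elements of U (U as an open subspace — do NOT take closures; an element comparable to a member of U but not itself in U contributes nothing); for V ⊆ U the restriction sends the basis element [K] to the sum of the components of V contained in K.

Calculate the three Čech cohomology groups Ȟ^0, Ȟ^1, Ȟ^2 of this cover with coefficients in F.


Ȟ^0(U;F) ≅ Z^2, Ȟ^1(U;F) ≅ 0, Ȟ^2(U;F) ≅ 0

intersection data:
  A1={{p1},{p5},{p1,p2},{p1,p5},{p2,p5},{p3,p5},{p5,p6},{p1,p2,p5}} A2={{p1},{p4},{p1,p2},{p1,p5},{p1,p2,p5}} A3={{p1},{p3},{p1,p2},{p1,p5},{p3,p5},{p1,p2,p5}} A4={{p2},{p3},{p6},{p1,p2},{p2,p5},{p3,p5},{p5,p6},{p1,p2,p5}}
  A12={{p1},{p1,p2},{p1,p5},{p1,p2,p5}} A13={{p1},{p1,p2},{p1,p5},{p3,p5},{p1,p2,p5}} A14={{p1,p2},{p2,p5},{p3,p5},{p5,p6},{p1,p2,p5}} A23={{p1},{p1,p2},{p1,p5},{p1,p2,p5}} A24={{p1,p2},{p1,p2,p5}} A34={{p3},{p1,p2},{p3,p5},{p1,p2,p5}}
  A123={{p1},{p1,p2},{p1,p5},{p1,p2,p5}} A124={{p1,p2},{p1,p2,p5}} A134={{p1,p2},{p3,p5},{p1,p2,p5}} A234={{p1,p2},{p1,p2,p5}}
  A1234={{p1,p2},{p1,p2,p5}}
components per intersection:
  A1: {{p1},{p5},{p1,p2},{p1,p5},{p2,p5},{p3,p5},{p5,p6},{p1,p2,p5}}
  A2: {{p1},{p1,p2},{p1,p5},{p1,p2,p5}} {{p4}}
  A3: {{p1},{p1,p2},{p1,p5},{p1,p2,p5}} {{p3},{p3,p5}}
  A4: {{p2},{p1,p2},{p2,p5},{p1,p2,p5}} {{p3},{p3,p5}} {{p6},{p5,p6}}
  A12: {{p1},{p1,p2},{p1,p5},{p1,p2,p5}}
  A13: {{p1},{p1,p2},{p1,p5},{p1,p2,p5}} {{p3,p5}}
  A14: {{p1,p2},{p2,p5},{p1,p2,p5}} {{p3,p5}} {{p5,p6}}
  A23: {{p1},{p1,p2},{p1,p5},{p1,p2,p5}}
  A24: {{p1,p2},{p1,p2,p5}}
  A34: {{p3},{p3,p5}} {{p1,p2},{p1,p2,p5}}
  A123: {{p1},{p1,p2},{p1,p5},{p1,p2,p5}}
  A124: {{p1,p2},{p1,p2,p5}}
  A134: {{p1,p2},{p1,p2,p5}} {{p3,p5}}
  A234: {{p1,p2},{p1,p2,p5}}
  A1234: {{p1,p2},{p1,p2,p5}}
C dims 8,10,5,1; δ0: rk 6, SNF 1^6; δ1: rk 4, SNF 1^4; δ2: rk 1, SNF 1^1
Ȟ^0 = (8 − 6) − 0 = 2, so Ȟ^0 ≅ Z^2
Ȟ^1 = (10 − 4) − 6 = 0, so Ȟ^1 ≅ 0
Ȟ^2 = (5 − 1) − 4 = 0, so Ȟ^2 ≅ 0


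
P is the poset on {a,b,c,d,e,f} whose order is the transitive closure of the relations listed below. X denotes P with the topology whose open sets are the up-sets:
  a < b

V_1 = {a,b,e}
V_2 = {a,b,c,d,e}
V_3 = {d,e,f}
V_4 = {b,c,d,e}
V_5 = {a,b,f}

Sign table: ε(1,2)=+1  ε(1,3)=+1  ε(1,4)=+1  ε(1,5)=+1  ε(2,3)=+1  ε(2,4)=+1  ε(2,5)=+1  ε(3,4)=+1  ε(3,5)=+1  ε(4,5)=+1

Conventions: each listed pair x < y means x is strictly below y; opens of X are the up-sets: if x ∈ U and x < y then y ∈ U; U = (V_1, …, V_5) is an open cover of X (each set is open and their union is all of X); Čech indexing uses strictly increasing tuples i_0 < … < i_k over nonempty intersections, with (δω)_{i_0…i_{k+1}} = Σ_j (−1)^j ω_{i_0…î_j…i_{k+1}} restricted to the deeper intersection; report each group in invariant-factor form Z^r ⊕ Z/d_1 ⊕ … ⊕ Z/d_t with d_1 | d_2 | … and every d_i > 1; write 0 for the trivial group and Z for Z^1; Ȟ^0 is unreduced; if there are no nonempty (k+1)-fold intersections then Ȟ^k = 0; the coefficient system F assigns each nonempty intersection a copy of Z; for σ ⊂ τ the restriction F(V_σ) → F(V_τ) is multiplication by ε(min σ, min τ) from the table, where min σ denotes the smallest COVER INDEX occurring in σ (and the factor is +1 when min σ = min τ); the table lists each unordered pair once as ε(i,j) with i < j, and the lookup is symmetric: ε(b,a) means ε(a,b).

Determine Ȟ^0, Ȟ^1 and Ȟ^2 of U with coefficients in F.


cover nerve:
  V12={a,b,e} V13={e} V14={b,e} V15={a,b} V23={d,e} V24={b,c,d,e} V25={a,b} V34={d,e} V35={f} V45={b}
  V123={e} V124={b,e} V125={a,b} V134={e} V145={b} V234={d,e} V245={b}
  V1234={e} V1245={b}
C dims 5,10,7,2; δ0: rk 4, SNF 1^4; δ1: rk 5, SNF 1^5; δ2: rk 2, SNF 1^2
Ȟ^0: (5−4)−0=1 ⇒ Z
Ȟ^1: (10−5)−4=1 ⇒ Z
Ȟ^2: (7−2)−5=0 ⇒ 0

Ȟ^0(U;F) ≅ Z,  Ȟ^1(U;F) ≅ Z,  Ȟ^2(U;F) ≅ 0


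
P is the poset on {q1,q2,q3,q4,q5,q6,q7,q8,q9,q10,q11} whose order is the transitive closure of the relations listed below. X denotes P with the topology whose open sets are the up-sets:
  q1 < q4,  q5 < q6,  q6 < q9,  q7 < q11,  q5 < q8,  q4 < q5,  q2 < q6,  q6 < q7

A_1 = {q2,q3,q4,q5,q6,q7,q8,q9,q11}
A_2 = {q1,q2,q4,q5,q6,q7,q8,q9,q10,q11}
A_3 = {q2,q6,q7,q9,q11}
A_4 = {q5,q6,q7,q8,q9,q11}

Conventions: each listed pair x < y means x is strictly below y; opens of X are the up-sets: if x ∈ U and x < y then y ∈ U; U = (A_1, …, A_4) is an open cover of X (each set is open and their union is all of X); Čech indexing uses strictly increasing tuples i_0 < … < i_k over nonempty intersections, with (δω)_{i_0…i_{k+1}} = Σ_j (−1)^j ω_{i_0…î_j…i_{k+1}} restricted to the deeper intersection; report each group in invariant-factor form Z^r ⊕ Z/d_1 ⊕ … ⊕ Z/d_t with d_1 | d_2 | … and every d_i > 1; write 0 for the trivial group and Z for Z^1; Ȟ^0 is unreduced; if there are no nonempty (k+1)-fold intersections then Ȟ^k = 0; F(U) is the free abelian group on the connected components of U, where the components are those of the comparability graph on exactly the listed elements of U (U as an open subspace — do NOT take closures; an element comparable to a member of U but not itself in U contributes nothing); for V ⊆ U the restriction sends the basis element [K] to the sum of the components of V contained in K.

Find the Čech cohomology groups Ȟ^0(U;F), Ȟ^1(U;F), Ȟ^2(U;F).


Ȟ^0(U;F) ≅ Z^3; Ȟ^1(U;F) ≅ 0; Ȟ^2(U;F) ≅ 0

cover nerve:
  A12={q2,q4,q5,q6,q7,q8,q9,q11} A13={q2,q6,q7,q9,q11} A14={q5,q6,q7,q8,q9,q11} A23={q2,q6,q7,q9,q11} A24={q5,q6,q7,q8,q9,q11} A34={q6,q7,q9,q11}
  A123={q2,q6,q7,q9,q11} A124={q5,q6,q7,q8,q9,q11} A134={q6,q7,q9,q11} A234={q6,q7,q9,q11}
  A1234={q6,q7,q9,q11}
components per intersection:
  A1: {q2,q4,q5,q6,q7,q8,q9,q11} {q3}
  A2: {q1,q2,q4,q5,q6,q7,q8,q9,q11} {q10}
  A3: {q2,q6,q7,q9,q11}
  A4: {q5,q6,q7,q8,q9,q11}
  A12: {q2,q4,q5,q6,q7,q8,q9,q11}
  A13: {q2,q6,q7,q9,q11}
  A14: {q5,q6,q7,q8,q9,q11}
  A23: {q2,q6,q7,q9,q11}
  A24: {q5,q6,q7,q8,q9,q11}
  A34: {q6,q7,q9,q11}
  A123: {q2,q6,q7,q9,q11}
  A124: {q5,q6,q7,q8,q9,q11}
  A134: {q6,q7,q9,q11}
  A234: {q6,q7,q9,q11}
  A1234: {q6,q7,q9,q11}
C dims 6,6,4,1; δ0: rk 3, SNF 1^3; δ1: rk 3, SNF 1^3; δ2: rk 1, SNF 1^1
Ȟ^0: (6−3)−0=3 ⇒ Z^3
Ȟ^1: (6−3)−3=0 ⇒ 0
Ȟ^2: (4−1)−3=0 ⇒ 0


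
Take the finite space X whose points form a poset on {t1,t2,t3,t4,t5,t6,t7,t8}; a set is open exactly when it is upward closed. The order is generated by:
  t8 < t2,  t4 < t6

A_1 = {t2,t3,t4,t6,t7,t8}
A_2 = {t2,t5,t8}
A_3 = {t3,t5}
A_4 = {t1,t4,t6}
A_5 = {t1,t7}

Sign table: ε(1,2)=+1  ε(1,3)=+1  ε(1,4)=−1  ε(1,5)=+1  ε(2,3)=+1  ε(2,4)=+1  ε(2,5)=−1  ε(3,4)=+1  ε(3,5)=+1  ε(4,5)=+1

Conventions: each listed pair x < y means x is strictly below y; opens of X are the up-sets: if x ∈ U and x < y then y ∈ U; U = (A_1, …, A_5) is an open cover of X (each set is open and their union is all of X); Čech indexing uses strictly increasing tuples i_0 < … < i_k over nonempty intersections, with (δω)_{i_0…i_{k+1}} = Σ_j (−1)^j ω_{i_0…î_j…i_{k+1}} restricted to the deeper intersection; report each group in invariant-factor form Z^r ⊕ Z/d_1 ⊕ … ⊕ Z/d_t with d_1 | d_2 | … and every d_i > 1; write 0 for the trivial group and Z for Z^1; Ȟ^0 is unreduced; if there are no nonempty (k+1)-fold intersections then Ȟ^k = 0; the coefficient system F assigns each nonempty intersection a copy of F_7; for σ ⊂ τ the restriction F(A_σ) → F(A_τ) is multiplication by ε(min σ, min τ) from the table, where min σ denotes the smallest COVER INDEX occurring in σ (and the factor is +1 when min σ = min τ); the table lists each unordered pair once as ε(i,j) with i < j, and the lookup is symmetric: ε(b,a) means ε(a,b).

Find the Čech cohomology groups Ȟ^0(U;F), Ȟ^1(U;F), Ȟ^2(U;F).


Ȟ^0 = 0, Ȟ^1 = Z/7, Ȟ^2 = 0

nonempty intersections:
  A12={t2,t8} A13={t3} A14={t4,t6} A15={t7} A23={t5} A45={t1}
C dims 5,6; δ0: rk_F7 5
Ȟ^0: (5−5)−0=0 ⇒ 0
Ȟ^1: (6−0)−5=1 ⇒ Z/7
Ȟ^2: (0−0)−0=0 ⇒ 0


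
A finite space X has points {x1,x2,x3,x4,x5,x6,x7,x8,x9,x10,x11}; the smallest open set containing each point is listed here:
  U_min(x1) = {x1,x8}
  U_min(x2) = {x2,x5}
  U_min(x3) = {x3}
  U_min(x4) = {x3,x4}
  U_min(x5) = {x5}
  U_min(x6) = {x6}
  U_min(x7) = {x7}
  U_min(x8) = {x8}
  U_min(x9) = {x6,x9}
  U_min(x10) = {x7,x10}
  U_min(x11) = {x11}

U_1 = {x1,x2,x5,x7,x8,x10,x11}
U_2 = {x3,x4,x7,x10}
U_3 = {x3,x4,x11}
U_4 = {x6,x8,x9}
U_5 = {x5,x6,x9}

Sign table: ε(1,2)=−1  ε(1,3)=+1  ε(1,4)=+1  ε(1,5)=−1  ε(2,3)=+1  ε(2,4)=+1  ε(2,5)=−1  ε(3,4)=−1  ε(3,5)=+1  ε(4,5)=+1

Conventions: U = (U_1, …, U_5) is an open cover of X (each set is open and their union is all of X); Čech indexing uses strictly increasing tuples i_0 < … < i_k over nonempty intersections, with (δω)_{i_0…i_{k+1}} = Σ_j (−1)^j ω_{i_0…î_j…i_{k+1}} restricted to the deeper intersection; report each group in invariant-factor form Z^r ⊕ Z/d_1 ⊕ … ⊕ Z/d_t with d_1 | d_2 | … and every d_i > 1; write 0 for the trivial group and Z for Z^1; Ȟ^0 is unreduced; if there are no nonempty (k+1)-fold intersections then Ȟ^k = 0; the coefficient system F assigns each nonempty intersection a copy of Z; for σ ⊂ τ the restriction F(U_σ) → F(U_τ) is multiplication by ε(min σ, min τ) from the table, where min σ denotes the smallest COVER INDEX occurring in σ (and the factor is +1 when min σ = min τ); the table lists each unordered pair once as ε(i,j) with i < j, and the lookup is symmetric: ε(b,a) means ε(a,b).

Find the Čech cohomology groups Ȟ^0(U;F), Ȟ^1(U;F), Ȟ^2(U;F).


nonempty intersections:
  U12={x7,x10} U13={x11} U14={x8} U15={x5} U23={x3,x4} U45={x6,x9}
C dims 5,6; δ0: rk 5, SNF 1^4·2
Ȟ^0: (5−5)−0=0 ⇒ 0
Ȟ^1: (6−0)−5=1 plus torsion [2] ⇒ Z ⊕ Z/2
Ȟ^2: (0−0)−0=0 ⇒ 0

Ȟ^0 = 0, Ȟ^1 = Z ⊕ Z/2 and Ȟ^2 = 0


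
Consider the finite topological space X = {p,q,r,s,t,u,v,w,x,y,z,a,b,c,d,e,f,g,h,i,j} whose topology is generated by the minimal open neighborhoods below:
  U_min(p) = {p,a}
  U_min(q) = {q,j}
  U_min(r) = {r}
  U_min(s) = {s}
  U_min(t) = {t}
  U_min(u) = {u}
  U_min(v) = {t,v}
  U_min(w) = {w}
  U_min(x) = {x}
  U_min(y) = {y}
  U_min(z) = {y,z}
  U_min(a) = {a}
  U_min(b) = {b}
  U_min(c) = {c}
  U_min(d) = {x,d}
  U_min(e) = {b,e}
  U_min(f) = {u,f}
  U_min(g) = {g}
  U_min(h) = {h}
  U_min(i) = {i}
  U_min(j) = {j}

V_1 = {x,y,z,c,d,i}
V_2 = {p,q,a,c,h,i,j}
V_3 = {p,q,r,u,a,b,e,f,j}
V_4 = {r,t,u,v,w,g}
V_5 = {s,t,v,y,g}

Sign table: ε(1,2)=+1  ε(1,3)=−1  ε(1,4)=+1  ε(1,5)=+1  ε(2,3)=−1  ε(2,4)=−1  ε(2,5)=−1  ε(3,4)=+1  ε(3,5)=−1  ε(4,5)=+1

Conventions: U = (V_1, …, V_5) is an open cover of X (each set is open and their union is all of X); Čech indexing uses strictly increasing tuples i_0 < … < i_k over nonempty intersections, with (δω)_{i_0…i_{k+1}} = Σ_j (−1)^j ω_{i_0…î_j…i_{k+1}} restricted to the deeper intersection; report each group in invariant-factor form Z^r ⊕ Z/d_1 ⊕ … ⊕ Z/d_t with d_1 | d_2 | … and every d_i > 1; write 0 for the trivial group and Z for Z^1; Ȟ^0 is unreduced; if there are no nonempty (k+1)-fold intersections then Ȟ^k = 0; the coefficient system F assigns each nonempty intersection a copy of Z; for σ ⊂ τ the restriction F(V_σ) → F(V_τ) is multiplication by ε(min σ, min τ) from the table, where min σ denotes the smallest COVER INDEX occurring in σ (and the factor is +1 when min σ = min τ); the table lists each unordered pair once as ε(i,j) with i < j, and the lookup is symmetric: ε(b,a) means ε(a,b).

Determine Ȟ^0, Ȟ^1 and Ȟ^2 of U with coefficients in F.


Ȟ^0(U;F) ≅ 0; Ȟ^1(U;F) ≅ Z/2; Ȟ^2(U;F) ≅ 0

intersection data:
  V12={c,i} V15={y} V23={p,q,a,j} V34={r,u} V45={t,v,g}
C dims 5,5; δ0: rk 5, SNF 1^4·2
Ȟ^0 = (5 − 5) − 0 = 0, so Ȟ^0 ≅ 0
Ȟ^1 = (5 − 0) − 5 = 0 plus torsion [2], so Ȟ^1 ≅ Z/2
Ȟ^2 = (0 − 0) − 0 = 0, so Ȟ^2 ≅ 0


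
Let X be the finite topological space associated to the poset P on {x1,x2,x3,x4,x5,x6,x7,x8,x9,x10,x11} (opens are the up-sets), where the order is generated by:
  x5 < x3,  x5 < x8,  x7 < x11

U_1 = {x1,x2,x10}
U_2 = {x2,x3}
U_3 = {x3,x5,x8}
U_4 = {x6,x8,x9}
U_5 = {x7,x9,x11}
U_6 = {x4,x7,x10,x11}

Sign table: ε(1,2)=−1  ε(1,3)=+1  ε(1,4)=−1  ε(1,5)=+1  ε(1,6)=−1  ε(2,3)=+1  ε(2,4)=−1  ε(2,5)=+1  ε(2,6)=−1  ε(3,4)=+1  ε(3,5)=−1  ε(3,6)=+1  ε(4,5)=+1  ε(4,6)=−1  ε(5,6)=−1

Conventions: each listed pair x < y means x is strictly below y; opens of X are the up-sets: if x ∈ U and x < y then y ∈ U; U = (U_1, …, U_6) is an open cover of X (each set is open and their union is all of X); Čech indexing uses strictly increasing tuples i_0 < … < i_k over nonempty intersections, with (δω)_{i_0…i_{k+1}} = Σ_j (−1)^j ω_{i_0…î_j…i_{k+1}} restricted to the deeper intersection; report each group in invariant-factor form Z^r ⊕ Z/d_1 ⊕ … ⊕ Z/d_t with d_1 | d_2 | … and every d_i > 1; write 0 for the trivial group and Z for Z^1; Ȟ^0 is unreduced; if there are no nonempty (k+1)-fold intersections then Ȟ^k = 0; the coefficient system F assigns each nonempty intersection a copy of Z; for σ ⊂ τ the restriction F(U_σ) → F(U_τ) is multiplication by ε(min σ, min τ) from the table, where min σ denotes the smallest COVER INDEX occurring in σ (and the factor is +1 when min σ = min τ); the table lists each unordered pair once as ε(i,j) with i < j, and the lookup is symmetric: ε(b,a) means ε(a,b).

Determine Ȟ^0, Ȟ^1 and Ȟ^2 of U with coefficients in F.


Ȟ^0(U;F) ≅ 0,  Ȟ^1(U;F) ≅ Z/2,  Ȟ^2(U;F) ≅ 0

cover nerve:
  U12={x2} U16={x10} U23={x3} U34={x8} U45={x9} U56={x7,x11}
C dims 6,6; δ0: rk 6, SNF 1^5·2
Ȟ^0: (6−6)−0=0 ⇒ 0
Ȟ^1: (6−0)−6=0 plus torsion [2] ⇒ Z/2
Ȟ^2: (0−0)−0=0 ⇒ 0


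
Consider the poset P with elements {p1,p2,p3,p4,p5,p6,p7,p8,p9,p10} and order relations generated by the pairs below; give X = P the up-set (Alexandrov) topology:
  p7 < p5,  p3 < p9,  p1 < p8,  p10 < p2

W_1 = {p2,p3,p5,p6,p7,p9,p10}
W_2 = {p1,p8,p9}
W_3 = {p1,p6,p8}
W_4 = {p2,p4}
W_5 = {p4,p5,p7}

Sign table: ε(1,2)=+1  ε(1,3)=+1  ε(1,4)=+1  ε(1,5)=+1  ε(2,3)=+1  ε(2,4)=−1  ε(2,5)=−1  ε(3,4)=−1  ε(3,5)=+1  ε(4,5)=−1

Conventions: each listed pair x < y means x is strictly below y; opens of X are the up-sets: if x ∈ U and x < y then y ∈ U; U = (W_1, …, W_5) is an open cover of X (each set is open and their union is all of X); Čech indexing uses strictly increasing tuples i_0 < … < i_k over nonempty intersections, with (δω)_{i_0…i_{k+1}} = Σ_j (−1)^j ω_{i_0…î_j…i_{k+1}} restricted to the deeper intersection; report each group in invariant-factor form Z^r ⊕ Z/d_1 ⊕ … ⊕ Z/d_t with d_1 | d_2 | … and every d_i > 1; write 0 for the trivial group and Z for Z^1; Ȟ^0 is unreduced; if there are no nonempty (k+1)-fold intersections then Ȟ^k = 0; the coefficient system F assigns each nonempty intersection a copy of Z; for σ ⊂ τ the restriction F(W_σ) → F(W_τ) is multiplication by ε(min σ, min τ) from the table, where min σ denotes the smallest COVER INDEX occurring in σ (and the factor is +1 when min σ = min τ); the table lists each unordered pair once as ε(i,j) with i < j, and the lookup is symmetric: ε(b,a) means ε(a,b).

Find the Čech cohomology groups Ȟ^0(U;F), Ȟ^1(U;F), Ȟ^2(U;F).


intersection data:
  W12={p9} W13={p6} W14={p2} W15={p5,p7} W23={p1,p8} W45={p4}
C dims 5,6; δ0: rk 5, SNF 1^4·2
Ȟ^0 = (5 − 5) − 0 = 0, so Ȟ^0 ≅ 0
Ȟ^1 = (6 − 0) − 5 = 1 plus torsion [2], so Ȟ^1 ≅ Z ⊕ Z/2
Ȟ^2 = (0 − 0) − 0 = 0, so Ȟ^2 ≅ 0

Ȟ^0 ≅ 0, Ȟ^1 ≅ Z ⊕ Z/2 and Ȟ^2 ≅ 0


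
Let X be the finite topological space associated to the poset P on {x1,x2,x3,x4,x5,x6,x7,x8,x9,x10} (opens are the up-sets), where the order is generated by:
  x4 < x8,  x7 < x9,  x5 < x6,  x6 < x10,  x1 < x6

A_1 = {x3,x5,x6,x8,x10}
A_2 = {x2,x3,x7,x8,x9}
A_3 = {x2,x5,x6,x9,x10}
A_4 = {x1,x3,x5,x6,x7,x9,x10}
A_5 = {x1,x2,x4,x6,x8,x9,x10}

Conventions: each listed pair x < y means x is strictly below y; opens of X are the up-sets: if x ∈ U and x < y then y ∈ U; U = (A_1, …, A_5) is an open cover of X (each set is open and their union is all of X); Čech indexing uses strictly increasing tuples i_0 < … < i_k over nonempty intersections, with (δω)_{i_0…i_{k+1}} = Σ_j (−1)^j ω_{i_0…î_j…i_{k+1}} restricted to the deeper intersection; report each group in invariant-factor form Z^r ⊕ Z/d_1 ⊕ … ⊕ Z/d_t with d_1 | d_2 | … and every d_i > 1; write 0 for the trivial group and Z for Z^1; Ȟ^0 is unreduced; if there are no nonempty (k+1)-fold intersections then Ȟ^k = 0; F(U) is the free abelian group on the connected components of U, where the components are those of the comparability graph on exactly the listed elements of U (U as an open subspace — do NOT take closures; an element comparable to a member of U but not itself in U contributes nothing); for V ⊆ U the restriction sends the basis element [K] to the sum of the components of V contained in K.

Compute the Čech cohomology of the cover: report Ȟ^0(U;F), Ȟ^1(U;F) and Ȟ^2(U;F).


Ȟ^0 = Z^5; Ȟ^1 = 0; Ȟ^2 = 0

nerve of the cover:
  A12={x3,x8} A13={x5,x6,x10} A14={x3,x5,x6,x10} A15={x6,x8,x10} A23={x2,x9} A24={x3,x7,x9} A25={x2,x8,x9} A34={x5,x6,x9,x10} A35={x2,x6,x9,x10} A45={x1,x6,x9,x10}
  A124={x3} A125={x8} A134={x5,x6,x10} A135={x6,x10} A145={x6,x10} A234={x9} A235={x2,x9} A245={x9} A345={x6,x9,x10}
  A1345={x6,x10} A2345={x9}
components per intersection:
  A1: {x3} {x5,x6,x10} {x8}
  A2: {x2} {x3} {x7,x9} {x8}
  A3: {x2} {x5,x6,x10} {x9}
  A4: {x1,x5,x6,x10} {x3} {x7,x9}
  A5: {x1,x6,x10} {x2} {x4,x8} {x9}
  A12: {x3} {x8}
  A13: {x5,x6,x10}
  A14: {x3} {x5,x6,x10}
  A15: {x6,x10} {x8}
  A23: {x2} {x9}
  A24: {x3} {x7,x9}
  A25: {x2} {x8} {x9}
  A34: {x5,x6,x10} {x9}
  A35: {x2} {x6,x10} {x9}
  A45: {x1,x6,x10} {x9}
  A124: {x3}
  A125: {x8}
  A134: {x5,x6,x10}
  A135: {x6,x10}
  A145: {x6,x10}
  A234: {x9}
  A235: {x2} {x9}
  A245: {x9}
  A345: {x6,x10} {x9}
  A1345: {x6,x10}
  A2345: {x9}
C dims 17,21,11,2; δ0: rk 12, SNF 1^12; δ1: rk 9, SNF 1^9; δ2: rk 2, SNF 1^2
Ȟ^0 = (17 − 12) − 0 = 5, so Ȟ^0 ≅ Z^5
Ȟ^1 = (21 − 9) − 12 = 0, so Ȟ^1 ≅ 0
Ȟ^2 = (11 − 2) − 9 = 0, so Ȟ^2 ≅ 0
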